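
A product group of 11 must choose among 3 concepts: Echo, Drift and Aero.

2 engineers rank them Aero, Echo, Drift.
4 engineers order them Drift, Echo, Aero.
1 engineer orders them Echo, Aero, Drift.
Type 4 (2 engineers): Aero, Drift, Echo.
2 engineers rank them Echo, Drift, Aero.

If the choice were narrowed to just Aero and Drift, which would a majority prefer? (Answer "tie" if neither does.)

Ballots ranking Aero above Drift: 2 + 1 + 2 = 5.
Ballots ranking Drift above Aero: 11 − 5 = 6.
Drift wins the head-to-head 6–5.

Drift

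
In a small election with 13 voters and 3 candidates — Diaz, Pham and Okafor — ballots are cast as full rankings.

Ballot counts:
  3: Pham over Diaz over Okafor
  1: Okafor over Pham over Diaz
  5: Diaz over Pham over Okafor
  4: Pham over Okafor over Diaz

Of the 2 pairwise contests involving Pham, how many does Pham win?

Pham against each rival (13 voters):
Pham vs Diaz: 3+1+4 = 8 for Pham, 5 for Diaz — Pham by 8–5.
Pham vs Okafor: 3+5+4 = 12 for Pham, 1 for Okafor — Pham by 12–1.
Pham beats Diaz, Okafor — 2 pairwise wins.

2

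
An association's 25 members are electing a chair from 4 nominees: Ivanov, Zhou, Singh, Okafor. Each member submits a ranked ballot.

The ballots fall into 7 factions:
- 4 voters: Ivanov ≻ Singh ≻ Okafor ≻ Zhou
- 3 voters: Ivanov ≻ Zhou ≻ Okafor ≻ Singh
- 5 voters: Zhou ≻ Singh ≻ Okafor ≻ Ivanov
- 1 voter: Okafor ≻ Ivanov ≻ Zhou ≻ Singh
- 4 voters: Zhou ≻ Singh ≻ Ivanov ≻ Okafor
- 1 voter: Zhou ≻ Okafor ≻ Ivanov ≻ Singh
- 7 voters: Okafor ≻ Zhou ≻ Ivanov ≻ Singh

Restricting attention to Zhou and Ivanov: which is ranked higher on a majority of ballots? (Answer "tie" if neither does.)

Zhou

Ballots ranking Zhou above Ivanov: 5 + 4 + 1 + 7 = 17.
Ballots ranking Ivanov above Zhou: 25 − 17 = 8.
Zhou wins the head-to-head 17–8.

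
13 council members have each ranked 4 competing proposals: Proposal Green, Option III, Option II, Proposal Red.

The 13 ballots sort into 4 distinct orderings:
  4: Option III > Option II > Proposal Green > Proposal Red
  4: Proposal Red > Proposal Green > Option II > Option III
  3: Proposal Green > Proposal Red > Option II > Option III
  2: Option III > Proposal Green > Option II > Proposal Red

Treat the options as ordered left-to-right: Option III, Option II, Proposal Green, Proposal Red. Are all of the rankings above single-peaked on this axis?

Axis positions: Option III=1, Option II=2, Proposal Green=3, Proposal Red=4.
Bloc 1 (peak Option III at position 1): ranking walks positions 1-2-3-4, expanding outward from the peak — single-peaked.
Bloc 2 (peak Proposal Red at position 4): ranking walks positions 4-3-2-1, expanding outward from the peak — single-peaked.
Bloc 3 (peak Proposal Green at position 3): ranking walks positions 3-4-2-1, expanding outward from the peak — single-peaked.
Bloc 4: ranking walks positions 1-3-2-4; Proposal Green is ranked above Option II even though Option II lies between Proposal Green and the peak Option III on the axis — preferences dip and rise again. Not single-peaked.
Bloc 4 violates single-peakedness, so the profile is not single-peaked on this axis.

no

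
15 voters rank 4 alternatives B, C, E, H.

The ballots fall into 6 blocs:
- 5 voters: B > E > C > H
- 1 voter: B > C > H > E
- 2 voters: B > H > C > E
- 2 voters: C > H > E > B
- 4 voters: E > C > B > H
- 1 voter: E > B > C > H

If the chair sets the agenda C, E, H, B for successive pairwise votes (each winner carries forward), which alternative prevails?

B

Round 1: C vs E — 5–10, E advances.
Round 2: E vs H — 10–5, E advances.
Round 3: E vs B — 7–8, B advances.
The agenda winner is B.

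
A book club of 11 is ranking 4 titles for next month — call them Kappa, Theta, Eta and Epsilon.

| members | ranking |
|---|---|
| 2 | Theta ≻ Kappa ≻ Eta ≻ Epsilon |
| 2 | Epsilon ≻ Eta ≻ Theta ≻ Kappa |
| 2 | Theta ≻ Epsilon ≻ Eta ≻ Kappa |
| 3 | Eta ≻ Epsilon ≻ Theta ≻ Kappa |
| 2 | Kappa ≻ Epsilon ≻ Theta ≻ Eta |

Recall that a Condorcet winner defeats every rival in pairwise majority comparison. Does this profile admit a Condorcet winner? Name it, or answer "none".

Check each pair by majority over 11 ballots:
Kappa–Theta: Theta 9–2.
Kappa vs Eta: 4 to 7, Eta.
Kappa vs Epsilon: Kappa is ranked higher on 2+2 = 4 ballots, Epsilon on 7. Epsilon wins 7–4.
Theta vs Eta: 2+2+2 = 6 for Theta, 5 for Eta — Theta by 6–5.
Theta vs Epsilon: Theta is ranked higher on 2+2 = 4 ballots, Epsilon on 7. Epsilon wins 7–4.
Eta vs Epsilon: Epsilon wins 6–5.
Epsilon defeats every rival head-to-head and is the Condorcet winner.

Epsilon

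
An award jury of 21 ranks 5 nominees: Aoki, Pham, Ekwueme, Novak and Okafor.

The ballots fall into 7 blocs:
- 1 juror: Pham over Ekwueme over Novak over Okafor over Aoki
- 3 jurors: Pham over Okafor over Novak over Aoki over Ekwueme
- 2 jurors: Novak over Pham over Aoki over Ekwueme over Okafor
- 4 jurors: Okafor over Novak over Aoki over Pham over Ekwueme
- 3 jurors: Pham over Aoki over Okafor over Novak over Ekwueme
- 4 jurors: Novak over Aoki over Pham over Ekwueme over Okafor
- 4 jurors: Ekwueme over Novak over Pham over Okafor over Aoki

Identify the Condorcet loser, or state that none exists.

Head-to-head results (21 jurors):
Aoki–Pham: Pham 13–8.
Aoki vs Ekwueme: 16 to 5, Aoki.
Aoki vs Novak: Novak wins 18–3.
Aoki vs Okafor: 2+3+4 = 9 for Aoki, 12 for Okafor — Okafor by 12–9.
Pham vs Ekwueme: Pham wins 17–4.
Pham vs Novak: Novak, 14–7.
Pham–Okafor: Pham 17–4.
Ekwueme–Novak: Novak 16–5.
Ekwueme vs Okafor: Ekwueme wins 11–10.
Novak vs Okafor: Novak, 11–10.
Each nominee has at least one pairwise win (Aoki beats Ekwueme; Pham beats Aoki; Ekwueme beats Okafor; Novak beats Aoki; Okafor beats Aoki) — no Condorcet loser.

none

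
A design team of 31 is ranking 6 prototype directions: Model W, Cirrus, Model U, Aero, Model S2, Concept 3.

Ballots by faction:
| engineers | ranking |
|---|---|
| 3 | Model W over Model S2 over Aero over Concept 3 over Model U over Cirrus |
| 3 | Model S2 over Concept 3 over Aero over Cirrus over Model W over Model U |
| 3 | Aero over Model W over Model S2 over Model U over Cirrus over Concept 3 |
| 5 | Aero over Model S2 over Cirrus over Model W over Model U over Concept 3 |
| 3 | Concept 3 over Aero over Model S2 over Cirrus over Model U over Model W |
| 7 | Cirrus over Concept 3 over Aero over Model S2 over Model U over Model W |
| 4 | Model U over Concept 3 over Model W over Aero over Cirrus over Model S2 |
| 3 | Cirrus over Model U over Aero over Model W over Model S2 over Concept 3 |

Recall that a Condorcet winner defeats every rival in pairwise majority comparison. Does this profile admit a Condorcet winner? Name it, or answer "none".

Head-to-head results (31 engineers):
Model W vs Cirrus: Cirrus, 21–10.
Model W vs Model U: Model U wins 17–14.
Model W vs Aero: 7 to 24, Aero.
Model W vs Model S2: 13 to 18, Model S2.
Model W vs Concept 3: 3+3+5+3 = 14 for Model W, 17 for Concept 3 — Concept 3 by 17–14.
Cirrus vs Model U: Cirrus, 21–10.
Cirrus vs Aero: 10 to 21, Aero.
Cirrus vs Model S2: Model S2, 17–14.
Cirrus vs Concept 3: Cirrus, 18–13.
Model U vs Aero: Aero wins 24–7.
Model U vs Model S2: Model U is ranked higher on 4+3 = 7 ballots, Model S2 on 24. Model S2 wins 24–7.
Model U–Concept 3: Concept 3 16–15.
Aero vs Model S2: 25 to 6, Aero.
Aero vs Concept 3: 3+3+5+3 = 14 for Aero, 17 for Concept 3 — Concept 3 by 17–14.
Model S2 vs Concept 3: Model S2 is ranked higher on 3+3+3+5+3 = 17 ballots, Concept 3 on 14. Model S2 wins 17–14.
Each design drops at least one matchup (Model W loses to Cirrus; Cirrus loses to Aero; Model U loses to Cirrus; Aero loses to Concept 3; Model S2 loses to Aero; Concept 3 loses to Cirrus); the cycle Cirrus > Concept 3 > Aero > Cirrus rules out a Condorcet winner.

none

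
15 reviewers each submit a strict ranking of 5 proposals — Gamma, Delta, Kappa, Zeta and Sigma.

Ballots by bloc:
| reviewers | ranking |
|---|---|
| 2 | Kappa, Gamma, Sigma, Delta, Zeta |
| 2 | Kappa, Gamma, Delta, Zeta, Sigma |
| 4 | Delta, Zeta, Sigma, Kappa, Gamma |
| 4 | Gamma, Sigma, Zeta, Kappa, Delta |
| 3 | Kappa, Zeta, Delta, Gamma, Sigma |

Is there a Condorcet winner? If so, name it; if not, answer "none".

none

Pairwise majorities:
Gamma vs Delta: 2+2+4 = 8 for Gamma, 7 for Delta — Gamma by 8–7.
Gamma vs Kappa: Gamma is ranked higher on 4 ballots, Kappa on 11. Kappa wins 11–4.
Gamma vs Zeta: 2+2+4 = 8 for Gamma, 7 for Zeta — Gamma by 8–7.
Gamma vs Sigma: Gamma preferred on 2+2+4+3 = 11 ballots; Gamma wins 11–4.
Delta vs Kappa: Delta is ranked higher on 4 ballots, Kappa on 11. Kappa wins 11–4.
Delta vs Zeta: 2+2+4 = 8 for Delta, 7 for Zeta — Delta by 8–7.
Delta vs Sigma: Delta preferred on 2+4+3 = 9 ballots; Delta wins 9–6.
Kappa vs Zeta: 2+2+3 = 7 for Kappa, 8 for Zeta — Zeta by 8–7.
Kappa vs Sigma: 2+2+3 = 7 for Kappa, 8 for Sigma — Sigma by 8–7.
Zeta vs Sigma: Zeta is ranked higher on 2+4+3 = 9 ballots, Sigma on 6. Zeta wins 9–6.
Each project drops at least one matchup (Gamma loses to Kappa; Delta loses to Gamma; Kappa loses to Zeta; Zeta loses to Gamma; Sigma loses to Gamma); the cycle Gamma → Zeta → Kappa → Gamma rules out a Condorcet winner.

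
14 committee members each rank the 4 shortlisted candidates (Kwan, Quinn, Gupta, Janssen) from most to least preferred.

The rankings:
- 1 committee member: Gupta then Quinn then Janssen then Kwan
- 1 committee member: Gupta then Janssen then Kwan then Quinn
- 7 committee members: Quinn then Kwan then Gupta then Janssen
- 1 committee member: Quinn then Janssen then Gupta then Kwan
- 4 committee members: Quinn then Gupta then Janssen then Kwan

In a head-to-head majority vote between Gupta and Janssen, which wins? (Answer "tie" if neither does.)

Ballots ranking Gupta above Janssen: 1 + 1 + 7 + 4 = 13.
Ballots ranking Janssen above Gupta: 14 − 13 = 1.
Gupta wins the head-to-head 13–1.

Gupta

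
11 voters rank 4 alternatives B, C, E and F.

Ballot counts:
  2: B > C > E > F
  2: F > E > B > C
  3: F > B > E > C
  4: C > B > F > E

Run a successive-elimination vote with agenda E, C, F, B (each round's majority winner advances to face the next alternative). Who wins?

Round 1: E vs C — 5–6, C advances.
Round 2: C vs F — 6–5, C advances.
Round 3: C vs B — 4–7, B advances.
The agenda winner is B.

B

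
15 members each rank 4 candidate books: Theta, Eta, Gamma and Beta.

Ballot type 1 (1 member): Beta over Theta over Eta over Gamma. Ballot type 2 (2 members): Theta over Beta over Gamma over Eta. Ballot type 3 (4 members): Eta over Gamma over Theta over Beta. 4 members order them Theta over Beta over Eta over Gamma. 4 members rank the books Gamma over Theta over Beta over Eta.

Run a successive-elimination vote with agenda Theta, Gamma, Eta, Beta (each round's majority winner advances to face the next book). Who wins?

Round 1: Theta vs Gamma — 7–8, Gamma advances.
Round 2: Gamma vs Eta — 6–9, Eta advances.
Round 3: Eta vs Beta — 4–11, Beta advances.
The agenda winner is Beta.

Beta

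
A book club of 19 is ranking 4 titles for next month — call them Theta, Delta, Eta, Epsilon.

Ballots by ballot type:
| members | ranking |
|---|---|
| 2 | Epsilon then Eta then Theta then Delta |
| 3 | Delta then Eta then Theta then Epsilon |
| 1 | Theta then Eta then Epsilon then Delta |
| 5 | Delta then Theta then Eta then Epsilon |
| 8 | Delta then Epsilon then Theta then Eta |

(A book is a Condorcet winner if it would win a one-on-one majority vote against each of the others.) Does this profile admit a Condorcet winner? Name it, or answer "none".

Delta

Pairwise majorities:
Theta vs Delta: Theta is ranked higher on 2+1 = 3 ballots, Delta on 16. Delta wins 16–3.
Theta vs Eta: 1+5+8 = 14 for Theta, 5 for Eta — Theta by 14–5.
Theta vs Epsilon: Theta is ranked higher on 3+1+5 = 9 ballots, Epsilon on 10. Epsilon wins 10–9.
Delta vs Eta: 16 to 3, Delta.
Delta vs Epsilon: Delta is ranked higher on 3+5+8 = 16 ballots, Epsilon on 3. Delta wins 16–3.
Eta vs Epsilon: 9 to 10, Epsilon.
Delta wins every pairwise contest, so Delta is the Condorcet winner.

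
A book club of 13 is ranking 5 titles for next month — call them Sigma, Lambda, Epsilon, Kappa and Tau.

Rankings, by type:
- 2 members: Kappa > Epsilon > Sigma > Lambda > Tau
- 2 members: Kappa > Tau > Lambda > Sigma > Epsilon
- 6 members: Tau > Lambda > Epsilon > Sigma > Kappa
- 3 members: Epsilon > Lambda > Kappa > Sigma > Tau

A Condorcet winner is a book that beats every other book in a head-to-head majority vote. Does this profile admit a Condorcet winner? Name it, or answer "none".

Pairwise majorities:
Sigma vs Lambda: 2 to 11, Lambda.
Sigma vs Epsilon: 2 to 11, Epsilon.
Sigma vs Kappa: 6 for Sigma, 7 for Kappa — Kappa by 7–6.
Sigma vs Tau: Sigma preferred on 2+3 = 5 ballots; Tau wins 8–5.
Lambda vs Epsilon: Lambda preferred on 2+6 = 8 ballots; Lambda wins 8–5.
Lambda vs Kappa: 6+3 = 9 for Lambda, 4 for Kappa — Lambda by 9–4.
Lambda vs Tau: Lambda is ranked higher on 2+3 = 5 ballots, Tau on 8. Tau wins 8–5.
Epsilon vs Kappa: Epsilon preferred on 6+3 = 9 ballots; Epsilon wins 9–4.
Epsilon vs Tau: 5 to 8, Tau.
Kappa vs Tau: Kappa preferred on 2+2+3 = 7 ballots; Kappa wins 7–6.
No book is unbeaten: Sigma loses to Lambda; Lambda loses to Tau; Epsilon loses to Lambda; Kappa loses to Lambda; Tau loses to Kappa. In particular Lambda → Kappa → Tau → Lambda is a majority cycle — no Condorcet winner exists.

none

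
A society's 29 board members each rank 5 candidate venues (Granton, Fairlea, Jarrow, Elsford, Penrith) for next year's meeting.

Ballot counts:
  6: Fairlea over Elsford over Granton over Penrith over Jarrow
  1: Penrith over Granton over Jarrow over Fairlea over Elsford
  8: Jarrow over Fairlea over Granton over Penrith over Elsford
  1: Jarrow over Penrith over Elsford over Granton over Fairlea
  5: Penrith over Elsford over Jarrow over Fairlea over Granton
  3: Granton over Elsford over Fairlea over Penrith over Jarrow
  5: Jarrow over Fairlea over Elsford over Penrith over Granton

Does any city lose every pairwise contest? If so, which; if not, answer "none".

none

Head-to-head results (29 organisers):
Granton vs Fairlea: 1+1+3 = 5 for Granton, 24 for Fairlea — Fairlea by 24–5.
Granton vs Jarrow: Jarrow wins 19–10.
Granton vs Elsford: Elsford, 17–12.
Granton vs Penrith: Granton, 17–12.
Fairlea vs Jarrow: 9 to 20, Jarrow.
Fairlea vs Elsford: 6+1+8+5 = 20 for Fairlea, 9 for Elsford — Fairlea by 20–9.
Fairlea vs Penrith: Fairlea is ranked higher on 6+8+3+5 = 22 ballots, Penrith on 7. Fairlea wins 22–7.
Jarrow vs Elsford: 15 to 14, Jarrow.
Jarrow vs Penrith: Penrith wins 15–14.
Elsford–Penrith: Penrith 15–14.
Each city has at least one pairwise win (Granton beats Penrith; Fairlea beats Granton; Jarrow beats Granton; Elsford beats Granton; Penrith beats Jarrow) — no Condorcet loser.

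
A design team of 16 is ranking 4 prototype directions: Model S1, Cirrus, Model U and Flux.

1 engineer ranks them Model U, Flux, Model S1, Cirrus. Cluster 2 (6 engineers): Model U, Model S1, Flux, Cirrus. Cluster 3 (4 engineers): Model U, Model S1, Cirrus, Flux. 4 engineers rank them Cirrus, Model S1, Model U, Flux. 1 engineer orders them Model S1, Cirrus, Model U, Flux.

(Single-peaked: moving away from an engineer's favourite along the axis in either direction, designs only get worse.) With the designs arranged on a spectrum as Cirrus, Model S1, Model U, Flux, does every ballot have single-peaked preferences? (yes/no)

Axis positions: Cirrus=1, Model S1=2, Model U=3, Flux=4.
Cluster 1 (peak Model U at position 3): ranking walks positions 3-4-2-1, expanding outward from the peak — single-peaked.
Cluster 2 (peak Model U at position 3): ranking walks positions 3-2-4-1, expanding outward from the peak — single-peaked.
Cluster 3 (peak Model U at position 3): ranking walks positions 3-2-1-4, expanding outward from the peak — single-peaked.
Cluster 4 (peak Cirrus at position 1): ranking walks positions 1-2-3-4, expanding outward from the peak — single-peaked.
Cluster 5 (peak Model S1 at position 2): ranking walks positions 2-1-3-4, expanding outward from the peak — single-peaked.
Every ranking is single-peaked on this axis.

yes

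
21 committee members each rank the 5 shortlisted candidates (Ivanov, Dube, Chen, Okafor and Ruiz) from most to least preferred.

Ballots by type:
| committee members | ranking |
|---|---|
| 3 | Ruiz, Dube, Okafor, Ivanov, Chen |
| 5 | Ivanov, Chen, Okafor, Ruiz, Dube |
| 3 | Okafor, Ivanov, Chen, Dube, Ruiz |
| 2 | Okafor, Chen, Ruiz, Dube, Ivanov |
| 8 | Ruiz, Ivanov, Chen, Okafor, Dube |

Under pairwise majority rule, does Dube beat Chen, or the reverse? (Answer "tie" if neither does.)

Ballots ranking Dube above Chen: 3.
Ballots ranking Chen above Dube: 21 − 3 = 18.
Chen wins the head-to-head 18–3.

Chen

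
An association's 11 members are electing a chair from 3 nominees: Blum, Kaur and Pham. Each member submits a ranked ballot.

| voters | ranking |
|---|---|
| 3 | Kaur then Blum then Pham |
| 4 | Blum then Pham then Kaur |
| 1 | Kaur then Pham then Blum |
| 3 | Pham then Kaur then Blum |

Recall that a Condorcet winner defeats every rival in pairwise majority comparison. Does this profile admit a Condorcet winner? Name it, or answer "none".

Pairwise majorities:
Blum vs Kaur: 4 to 7, Kaur.
Blum vs Pham: 7 to 4, Blum.
Kaur vs Pham: Kaur is ranked higher on 3+1 = 4 ballots, Pham on 7. Pham wins 7–4.
Every candidate loses at least once (Blum loses to Kaur; Kaur loses to Pham; Pham loses to Blum). The majority relation contains the cycle Blum > Pham > Kaur > Blum, so there is no Condorcet winner.

none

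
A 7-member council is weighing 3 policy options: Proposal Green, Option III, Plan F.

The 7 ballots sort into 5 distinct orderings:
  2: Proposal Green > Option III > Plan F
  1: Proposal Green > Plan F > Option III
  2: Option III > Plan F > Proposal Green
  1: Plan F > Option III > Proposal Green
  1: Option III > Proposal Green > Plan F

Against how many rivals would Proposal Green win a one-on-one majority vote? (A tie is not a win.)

1

Proposal Green against each rival (7 council members):
Proposal Green vs Option III: Option III wins 4–3.
Proposal Green vs Plan F: Proposal Green preferred on 2+1+1 = 4 ballots; Proposal Green wins 4–3.
Proposal Green beats Plan F; loses to Option III — 1 pairwise win.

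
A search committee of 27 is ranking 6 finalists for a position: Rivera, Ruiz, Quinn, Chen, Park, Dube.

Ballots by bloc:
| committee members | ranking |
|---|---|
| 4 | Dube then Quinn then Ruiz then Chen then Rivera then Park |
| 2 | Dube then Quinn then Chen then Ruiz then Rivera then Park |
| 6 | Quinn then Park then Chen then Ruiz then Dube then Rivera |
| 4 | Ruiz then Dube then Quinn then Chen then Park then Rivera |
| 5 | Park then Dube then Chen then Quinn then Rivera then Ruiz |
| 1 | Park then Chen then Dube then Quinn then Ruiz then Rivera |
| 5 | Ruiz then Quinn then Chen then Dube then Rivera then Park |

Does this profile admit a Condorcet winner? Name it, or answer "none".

none

Head-to-head results (27 committee members):
Rivera vs Ruiz: Rivera is ranked higher on 5 ballots, Ruiz on 22. Ruiz wins 22–5.
Rivera vs Quinn: 0 to 27, Quinn.
Rivera vs Chen: Chen wins 27–0.
Rivera vs Park: 11 to 16, Park.
Rivera vs Dube: Dube wins 27–0.
Ruiz vs Quinn: Ruiz preferred on 4+5 = 9 ballots; Quinn wins 18–9.
Ruiz vs Chen: Chen wins 14–13.
Ruiz vs Park: Ruiz preferred on 4+2+4+5 = 15 ballots; Ruiz wins 15–12.
Ruiz vs Dube: Ruiz is ranked higher on 6+4+5 = 15 ballots, Dube on 12. Ruiz wins 15–12.
Quinn vs Chen: Quinn, 21–6.
Quinn–Park: Quinn 21–6.
Quinn vs Dube: Quinn is ranked higher on 6+5 = 11 ballots, Dube on 16. Dube wins 16–11.
Chen vs Park: 15 to 12, Chen.
Chen vs Dube: Dube, 15–12.
Park vs Dube: 6+5+1 = 12 for Park, 15 for Dube — Dube by 15–12.
Every candidate loses at least once (Rivera loses to Ruiz; Ruiz loses to Quinn; Quinn loses to Dube; Chen loses to Quinn; Park loses to Ruiz; Dube loses to Ruiz). The majority relation contains the cycle Ruiz > Dube > Quinn > Ruiz, so there is no Condorcet winner.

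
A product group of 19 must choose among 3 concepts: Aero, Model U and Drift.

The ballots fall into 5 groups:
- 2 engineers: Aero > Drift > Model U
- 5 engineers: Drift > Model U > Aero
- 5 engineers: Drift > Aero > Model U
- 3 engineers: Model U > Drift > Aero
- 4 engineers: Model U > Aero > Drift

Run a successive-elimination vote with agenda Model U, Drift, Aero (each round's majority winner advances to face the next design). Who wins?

Drift

Round 1: Model U vs Drift — 7–12, Drift advances.
Round 2: Drift vs Aero — 13–6, Drift advances.
The agenda winner is Drift.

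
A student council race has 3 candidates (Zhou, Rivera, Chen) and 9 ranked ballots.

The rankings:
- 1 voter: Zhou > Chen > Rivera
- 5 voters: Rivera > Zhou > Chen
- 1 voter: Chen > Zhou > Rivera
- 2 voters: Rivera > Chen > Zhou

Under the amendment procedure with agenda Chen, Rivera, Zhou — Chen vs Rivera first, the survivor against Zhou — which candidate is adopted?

Rivera

Round 1: Chen vs Rivera — 2–7, Rivera advances.
Round 2: Rivera vs Zhou — 7–2, Rivera advances.
The agenda winner is Rivera.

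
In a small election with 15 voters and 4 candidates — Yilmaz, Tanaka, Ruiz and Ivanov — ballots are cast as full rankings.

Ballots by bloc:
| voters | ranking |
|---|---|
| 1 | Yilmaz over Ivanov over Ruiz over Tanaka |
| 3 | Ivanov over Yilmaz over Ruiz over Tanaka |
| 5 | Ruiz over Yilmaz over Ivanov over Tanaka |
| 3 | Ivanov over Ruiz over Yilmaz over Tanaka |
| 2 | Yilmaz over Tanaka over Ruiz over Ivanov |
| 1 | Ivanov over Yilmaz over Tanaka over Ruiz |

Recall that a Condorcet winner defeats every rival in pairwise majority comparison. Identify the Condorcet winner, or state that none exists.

Pairwise majorities:
Yilmaz vs Tanaka: Yilmaz is ranked higher on 1+3+5+3+2+1 = 15 ballots, Tanaka on 0. Yilmaz wins 15–0.
Yilmaz vs Ruiz: Yilmaz is ranked higher on 1+3+2+1 = 7 ballots, Ruiz on 8. Ruiz wins 8–7.
Yilmaz vs Ivanov: Yilmaz, 8–7.
Tanaka vs Ruiz: Tanaka is ranked higher on 2+1 = 3 ballots, Ruiz on 12. Ruiz wins 12–3.
Tanaka–Ivanov: Ivanov 13–2.
Ruiz vs Ivanov: 7 to 8, Ivanov.
Every candidate loses at least once (Yilmaz loses to Ruiz; Tanaka loses to Yilmaz; Ruiz loses to Ivanov; Ivanov loses to Yilmaz). The majority relation contains the cycle Yilmaz > Ivanov > Ruiz > Yilmaz, so there is no Condorcet winner.

none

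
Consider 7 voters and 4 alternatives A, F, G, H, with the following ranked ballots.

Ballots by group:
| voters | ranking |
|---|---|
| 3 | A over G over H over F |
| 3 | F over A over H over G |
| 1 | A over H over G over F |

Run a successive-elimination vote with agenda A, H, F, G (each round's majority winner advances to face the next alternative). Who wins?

A

Round 1: A vs H — 7–0, A advances.
Round 2: A vs F — 4–3, A advances.
Round 3: A vs G — 7–0, A advances.
The agenda winner is A.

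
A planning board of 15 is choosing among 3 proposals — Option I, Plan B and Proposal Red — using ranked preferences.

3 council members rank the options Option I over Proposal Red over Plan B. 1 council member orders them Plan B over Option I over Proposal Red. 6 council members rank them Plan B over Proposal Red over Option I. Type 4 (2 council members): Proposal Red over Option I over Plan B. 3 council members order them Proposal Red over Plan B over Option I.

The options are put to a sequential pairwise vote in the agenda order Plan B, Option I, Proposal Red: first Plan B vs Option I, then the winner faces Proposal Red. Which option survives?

Round 1: Plan B vs Option I — 10–5, Plan B advances.
Round 2: Plan B vs Proposal Red — 7–8, Proposal Red advances.
Proposal Red survives the agenda.

Proposal Red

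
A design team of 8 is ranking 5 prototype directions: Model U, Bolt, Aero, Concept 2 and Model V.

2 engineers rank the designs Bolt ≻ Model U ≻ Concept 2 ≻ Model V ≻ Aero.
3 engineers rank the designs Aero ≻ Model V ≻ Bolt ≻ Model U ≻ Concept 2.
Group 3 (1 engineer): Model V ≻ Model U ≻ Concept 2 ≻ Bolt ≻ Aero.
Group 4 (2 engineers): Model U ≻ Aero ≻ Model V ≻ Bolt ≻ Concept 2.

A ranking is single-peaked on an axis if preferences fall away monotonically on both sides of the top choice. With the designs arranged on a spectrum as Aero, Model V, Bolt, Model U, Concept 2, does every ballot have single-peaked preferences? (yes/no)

no

Axis positions: Aero=1, Model V=2, Bolt=3, Model U=4, Concept 2=5.
Group 1 (peak Bolt at position 3): ranking walks positions 3-4-5-2-1, expanding outward from the peak — single-peaked.
Group 2 (peak Aero at position 1): ranking walks positions 1-2-3-4-5, expanding outward from the peak — single-peaked.
Group 3: ranking walks positions 2-4-5-3-1; Model U is ranked above Bolt even though Bolt lies between Model U and the peak Model V on the axis — preferences dip and rise again. Not single-peaked.
Group 4: ranking walks positions 4-1-2-3-5; Aero is ranked above Bolt even though Bolt lies between Aero and the peak Model U on the axis — preferences dip and rise again. Not single-peaked.
Group 3 violates single-peakedness, so the profile is not single-peaked on this axis.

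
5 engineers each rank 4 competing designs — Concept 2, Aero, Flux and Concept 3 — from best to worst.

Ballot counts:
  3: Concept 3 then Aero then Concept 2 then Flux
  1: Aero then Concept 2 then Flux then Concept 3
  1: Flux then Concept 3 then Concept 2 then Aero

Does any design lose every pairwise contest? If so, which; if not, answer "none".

Head-to-head results (5 engineers):
Concept 2 vs Aero: 1 for Concept 2, 4 for Aero — Aero by 4–1.
Concept 2 vs Flux: Concept 2, 4–1.
Concept 2 vs Concept 3: Concept 2 is ranked higher on 1 ballot, Concept 3 on 4. Concept 3 wins 4–1.
Aero–Flux: Aero 4–1.
Aero vs Concept 3: Concept 3 wins 4–1.
Flux vs Concept 3: Concept 3, 3–2.
Flux is beaten in every head-to-head and is the Condorcet loser.

Flux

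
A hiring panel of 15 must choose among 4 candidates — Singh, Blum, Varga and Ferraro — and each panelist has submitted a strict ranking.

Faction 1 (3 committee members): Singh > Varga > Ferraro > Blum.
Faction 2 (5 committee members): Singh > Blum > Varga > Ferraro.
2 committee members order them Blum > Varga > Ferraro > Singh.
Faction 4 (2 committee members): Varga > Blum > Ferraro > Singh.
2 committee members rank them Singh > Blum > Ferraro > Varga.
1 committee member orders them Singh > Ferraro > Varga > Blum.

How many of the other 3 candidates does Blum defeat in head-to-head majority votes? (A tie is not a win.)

Blum against each rival (15 committee members):
Blum vs Singh: Singh, 11–4.
Blum vs Varga: Blum is ranked higher on 5+2+2 = 9 ballots, Varga on 6. Blum wins 9–6.
Blum vs Ferraro: Blum preferred on 5+2+2+2 = 11 ballots; Blum wins 11–4.
Blum beats Varga, Ferraro; loses to Singh — 2 pairwise wins.

2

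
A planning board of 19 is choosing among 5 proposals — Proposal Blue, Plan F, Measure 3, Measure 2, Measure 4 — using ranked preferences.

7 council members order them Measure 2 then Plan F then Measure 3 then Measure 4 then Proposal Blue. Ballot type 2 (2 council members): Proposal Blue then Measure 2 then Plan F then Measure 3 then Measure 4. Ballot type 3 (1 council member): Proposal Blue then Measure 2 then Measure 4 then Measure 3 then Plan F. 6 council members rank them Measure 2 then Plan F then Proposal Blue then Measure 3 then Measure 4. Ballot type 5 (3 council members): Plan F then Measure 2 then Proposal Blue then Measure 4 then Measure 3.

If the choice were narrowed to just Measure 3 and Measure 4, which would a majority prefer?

Ballots ranking Measure 3 above Measure 4: 7 + 2 + 6 = 15.
Ballots ranking Measure 4 above Measure 3: 19 − 15 = 4.
Measure 3 wins the head-to-head 15–4.

Measure 3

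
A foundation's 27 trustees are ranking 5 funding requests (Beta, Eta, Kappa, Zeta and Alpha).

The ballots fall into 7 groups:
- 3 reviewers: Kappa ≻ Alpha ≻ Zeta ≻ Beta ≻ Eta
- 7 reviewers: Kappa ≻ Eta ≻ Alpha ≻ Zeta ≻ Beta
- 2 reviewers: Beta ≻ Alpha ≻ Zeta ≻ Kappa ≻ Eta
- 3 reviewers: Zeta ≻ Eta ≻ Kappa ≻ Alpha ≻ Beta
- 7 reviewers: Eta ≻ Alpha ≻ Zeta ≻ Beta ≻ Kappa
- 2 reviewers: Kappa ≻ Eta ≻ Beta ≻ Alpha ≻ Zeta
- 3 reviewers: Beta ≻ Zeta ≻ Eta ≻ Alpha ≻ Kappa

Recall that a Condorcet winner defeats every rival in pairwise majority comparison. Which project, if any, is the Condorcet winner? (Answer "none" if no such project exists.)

Pairwise majorities:
Beta–Eta: Eta 19–8.
Beta vs Kappa: Kappa, 15–12.
Beta–Zeta: Zeta 20–7.
Beta vs Alpha: Alpha, 20–7.
Eta–Kappa: Kappa 14–13.
Eta–Zeta: Eta 16–11.
Eta vs Alpha: Eta, 22–5.
Kappa vs Zeta: Zeta, 15–12.
Kappa vs Alpha: Kappa, 15–12.
Zeta vs Alpha: Alpha wins 21–6.
Each project drops at least one matchup (Beta loses to Eta; Eta loses to Kappa; Kappa loses to Zeta; Zeta loses to Eta; Alpha loses to Eta); the cycle Eta beats Zeta beats Kappa beats Eta rules out a Condorcet winner.

none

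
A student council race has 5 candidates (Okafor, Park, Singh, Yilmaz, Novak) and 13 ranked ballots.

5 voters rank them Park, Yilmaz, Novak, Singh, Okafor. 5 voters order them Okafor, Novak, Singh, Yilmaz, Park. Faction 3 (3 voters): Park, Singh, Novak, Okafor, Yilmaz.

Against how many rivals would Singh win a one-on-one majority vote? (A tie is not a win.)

Singh against each rival (13 voters):
Singh–Okafor: Singh 8–5.
Singh vs Park: Park, 8–5.
Singh vs Yilmaz: Singh is ranked higher on 5+3 = 8 ballots, Yilmaz on 5. Singh wins 8–5.
Singh vs Novak: Singh preferred on 3 ballots; Novak wins 10–3.
Singh beats Okafor, Yilmaz; loses to Park, Novak — 2 pairwise wins.

2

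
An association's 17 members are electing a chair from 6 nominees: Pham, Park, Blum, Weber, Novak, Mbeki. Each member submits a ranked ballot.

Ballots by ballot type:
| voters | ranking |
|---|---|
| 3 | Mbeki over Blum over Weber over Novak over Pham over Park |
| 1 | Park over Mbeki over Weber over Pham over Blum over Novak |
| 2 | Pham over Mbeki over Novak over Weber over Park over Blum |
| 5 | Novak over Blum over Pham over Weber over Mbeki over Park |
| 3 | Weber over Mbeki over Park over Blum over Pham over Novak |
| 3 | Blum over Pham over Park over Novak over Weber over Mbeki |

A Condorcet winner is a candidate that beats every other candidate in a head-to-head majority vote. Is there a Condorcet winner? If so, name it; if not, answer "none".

Pairwise majorities:
Pham–Park: Pham 13–4.
Pham–Blum: Blum 14–3.
Pham vs Weber: Pham wins 10–7.
Pham vs Novak: Pham wins 9–8.
Pham–Mbeki: Pham 10–7.
Park–Blum: Blum 11–6.
Park vs Weber: Weber, 13–4.
Park–Novak: Novak 10–7.
Park vs Mbeki: Mbeki wins 13–4.
Blum–Weber: Blum 11–6.
Blum–Novak: Blum 10–7.
Blum vs Mbeki: Mbeki wins 9–8.
Weber–Novak: Novak 10–7.
Weber–Mbeki: Weber 11–6.
Novak vs Mbeki: Mbeki, 9–8.
Every candidate loses at least once (Pham loses to Blum; Park loses to Pham; Blum loses to Mbeki; Weber loses to Pham; Novak loses to Pham; Mbeki loses to Pham). The majority relation contains the cycle Pham beats Mbeki beats Blum beats Pham, so there is no Condorcet winner.

none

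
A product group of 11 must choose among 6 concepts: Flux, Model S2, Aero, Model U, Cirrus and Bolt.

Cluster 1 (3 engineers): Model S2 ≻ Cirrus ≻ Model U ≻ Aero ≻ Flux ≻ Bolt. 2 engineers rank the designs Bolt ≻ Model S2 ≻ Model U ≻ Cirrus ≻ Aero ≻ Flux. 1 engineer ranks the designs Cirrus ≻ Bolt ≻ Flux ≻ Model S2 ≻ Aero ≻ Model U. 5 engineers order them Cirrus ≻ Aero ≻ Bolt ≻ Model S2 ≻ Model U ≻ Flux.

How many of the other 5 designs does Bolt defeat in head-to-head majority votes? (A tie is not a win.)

3

Bolt against each rival (11 engineers):
Bolt–Flux: Bolt 8–3.
Bolt vs Model S2: Bolt, 8–3.
Bolt vs Aero: Aero, 8–3.
Bolt–Model U: Bolt 8–3.
Bolt vs Cirrus: 2 for Bolt, 9 for Cirrus — Cirrus by 9–2.
Bolt beats Flux, Model S2, Model U; loses to Aero, Cirrus — 3 pairwise wins.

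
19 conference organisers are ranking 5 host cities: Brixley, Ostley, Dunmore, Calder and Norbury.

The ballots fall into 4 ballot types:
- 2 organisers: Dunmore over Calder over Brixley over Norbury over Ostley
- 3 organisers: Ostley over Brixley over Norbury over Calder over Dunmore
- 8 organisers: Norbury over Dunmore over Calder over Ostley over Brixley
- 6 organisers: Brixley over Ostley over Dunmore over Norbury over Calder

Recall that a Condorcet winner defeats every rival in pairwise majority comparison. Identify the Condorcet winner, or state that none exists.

Check each pair by majority over 19 ballots:
Brixley vs Ostley: Ostley, 11–8.
Brixley vs Dunmore: Dunmore wins 10–9.
Brixley vs Calder: Calder, 10–9.
Brixley vs Norbury: Brixley wins 11–8.
Ostley–Dunmore: Dunmore 10–9.
Ostley vs Calder: Calder, 10–9.
Ostley vs Norbury: Norbury, 10–9.
Dunmore vs Calder: Dunmore, 16–3.
Dunmore vs Norbury: Norbury, 11–8.
Calder vs Norbury: Norbury wins 17–2.
Each city drops at least one matchup (Brixley loses to Ostley; Ostley loses to Dunmore; Dunmore loses to Norbury; Calder loses to Dunmore; Norbury loses to Brixley); the cycle Brixley → Norbury → Ostley → Brixley rules out a Condorcet winner.

none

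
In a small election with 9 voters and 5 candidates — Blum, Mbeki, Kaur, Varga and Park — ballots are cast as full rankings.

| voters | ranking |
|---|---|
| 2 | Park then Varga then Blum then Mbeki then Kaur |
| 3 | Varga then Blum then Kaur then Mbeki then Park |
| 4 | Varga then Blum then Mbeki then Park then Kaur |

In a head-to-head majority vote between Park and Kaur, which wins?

Ballots ranking Park above Kaur: 2 + 4 = 6.
Ballots ranking Kaur above Park: 9 − 6 = 3.
Park wins the head-to-head 6–3.

Park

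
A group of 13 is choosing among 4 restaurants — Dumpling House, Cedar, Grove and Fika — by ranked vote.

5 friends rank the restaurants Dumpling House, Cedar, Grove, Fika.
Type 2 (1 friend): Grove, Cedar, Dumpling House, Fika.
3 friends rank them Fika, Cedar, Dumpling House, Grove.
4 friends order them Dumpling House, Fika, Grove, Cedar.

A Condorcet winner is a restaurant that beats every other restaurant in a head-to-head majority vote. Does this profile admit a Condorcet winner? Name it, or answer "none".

Dumpling House

Check each pair by majority over 13 ballots:
Dumpling House vs Cedar: Dumpling House preferred on 5+4 = 9 ballots; Dumpling House wins 9–4.
Dumpling House vs Grove: Dumpling House preferred on 5+3+4 = 12 ballots; Dumpling House wins 12–1.
Dumpling House vs Fika: Dumpling House preferred on 5+1+4 = 10 ballots; Dumpling House wins 10–3.
Cedar vs Grove: Cedar is ranked higher on 5+3 = 8 ballots, Grove on 5. Cedar wins 8–5.
Cedar vs Fika: Cedar preferred on 5+1 = 6 ballots; Fika wins 7–6.
Grove vs Fika: Grove is ranked higher on 5+1 = 6 ballots, Fika on 7. Fika wins 7–6.
Dumpling House wins every pairwise contest, so Dumpling House is the Condorcet winner.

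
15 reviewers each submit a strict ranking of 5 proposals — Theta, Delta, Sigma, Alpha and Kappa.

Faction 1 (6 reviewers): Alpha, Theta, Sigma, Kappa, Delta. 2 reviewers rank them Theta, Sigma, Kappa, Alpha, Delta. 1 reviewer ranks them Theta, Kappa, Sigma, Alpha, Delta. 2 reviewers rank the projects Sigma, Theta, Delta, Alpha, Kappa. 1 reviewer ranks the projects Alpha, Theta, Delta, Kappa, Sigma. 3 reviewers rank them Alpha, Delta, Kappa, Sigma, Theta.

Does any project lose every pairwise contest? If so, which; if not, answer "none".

Delta

Head-to-head results (15 reviewers):
Theta vs Delta: Theta wins 12–3.
Theta vs Sigma: Theta is ranked higher on 6+2+1+1 = 10 ballots, Sigma on 5. Theta wins 10–5.
Theta–Alpha: Alpha 10–5.
Theta–Kappa: Theta 12–3.
Delta vs Sigma: Sigma wins 11–4.
Delta vs Alpha: 2 to 13, Alpha.
Delta vs Kappa: Delta preferred on 2+1+3 = 6 ballots; Kappa wins 9–6.
Sigma vs Alpha: Alpha wins 10–5.
Sigma vs Kappa: 10 to 5, Sigma.
Alpha vs Kappa: Alpha wins 12–3.
Delta is beaten in every head-to-head and is the Condorcet loser.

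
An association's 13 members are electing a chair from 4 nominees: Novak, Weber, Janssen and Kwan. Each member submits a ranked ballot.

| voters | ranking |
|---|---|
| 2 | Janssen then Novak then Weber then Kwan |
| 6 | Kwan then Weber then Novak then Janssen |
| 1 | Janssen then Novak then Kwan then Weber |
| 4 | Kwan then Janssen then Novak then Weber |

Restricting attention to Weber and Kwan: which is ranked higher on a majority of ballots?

Kwan

Ballots ranking Weber above Kwan: 2.
Ballots ranking Kwan above Weber: 13 − 2 = 11.
Kwan wins the head-to-head 11–2.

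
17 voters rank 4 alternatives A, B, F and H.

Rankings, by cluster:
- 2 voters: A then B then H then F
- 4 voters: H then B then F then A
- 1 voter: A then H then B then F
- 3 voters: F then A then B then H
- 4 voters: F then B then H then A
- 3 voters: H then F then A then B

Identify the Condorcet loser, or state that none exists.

none

Pairwise majorities:
A vs B: A preferred on 2+1+3+3 = 9 ballots; A wins 9–8.
A vs F: F, 14–3.
A vs H: A is ranked higher on 2+1+3 = 6 ballots, H on 11. H wins 11–6.
B vs F: F, 10–7.
B vs H: B, 9–8.
F vs H: F is ranked higher on 3+4 = 7 ballots, H on 10. H wins 10–7.
Every alternative wins at least one matchup (A beats B; B beats H; F beats A; H beats A), so there is no Condorcet loser.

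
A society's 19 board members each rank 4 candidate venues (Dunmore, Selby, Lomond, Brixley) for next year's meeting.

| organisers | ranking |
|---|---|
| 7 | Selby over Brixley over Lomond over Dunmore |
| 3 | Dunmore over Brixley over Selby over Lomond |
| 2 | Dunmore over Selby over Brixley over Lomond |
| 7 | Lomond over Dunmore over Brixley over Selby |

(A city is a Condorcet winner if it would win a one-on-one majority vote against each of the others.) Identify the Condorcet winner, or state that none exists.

Head-to-head results (19 organisers):
Dunmore vs Selby: Dunmore wins 12–7.
Dunmore–Lomond: Lomond 14–5.
Dunmore vs Brixley: Dunmore wins 12–7.
Selby vs Lomond: Selby wins 12–7.
Selby vs Brixley: Brixley wins 10–9.
Lomond vs Brixley: Brixley wins 12–7.
Each city drops at least one matchup (Dunmore loses to Lomond; Selby loses to Dunmore; Lomond loses to Selby; Brixley loses to Dunmore); the cycle Dunmore → Selby → Lomond → Dunmore rules out a Condorcet winner.

none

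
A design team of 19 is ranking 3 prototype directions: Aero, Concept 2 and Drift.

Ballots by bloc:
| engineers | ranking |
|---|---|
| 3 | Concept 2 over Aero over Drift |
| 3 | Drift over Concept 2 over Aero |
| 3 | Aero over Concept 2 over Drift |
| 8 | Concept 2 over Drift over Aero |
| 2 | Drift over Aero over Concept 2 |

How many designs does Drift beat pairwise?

1

Drift against each rival (19 engineers):
Drift–Aero: Drift 13–6.
Drift vs Concept 2: 3+2 = 5 for Drift, 14 for Concept 2 — Concept 2 by 14–5.
Drift beats Aero; loses to Concept 2 — 1 pairwise win.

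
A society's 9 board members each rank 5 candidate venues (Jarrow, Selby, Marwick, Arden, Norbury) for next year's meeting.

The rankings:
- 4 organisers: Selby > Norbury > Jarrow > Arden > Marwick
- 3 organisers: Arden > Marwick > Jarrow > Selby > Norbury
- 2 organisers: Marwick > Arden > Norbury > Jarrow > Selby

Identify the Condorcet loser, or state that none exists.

none

Head-to-head results (9 organisers):
Jarrow vs Selby: Jarrow, 5–4.
Jarrow vs Marwick: Marwick, 5–4.
Jarrow–Arden: Arden 5–4.
Jarrow–Norbury: Norbury 6–3.
Selby vs Marwick: Marwick, 5–4.
Selby–Arden: Arden 5–4.
Selby vs Norbury: Selby, 7–2.
Marwick vs Arden: 2 to 7, Arden.
Marwick vs Norbury: 3+2 = 5 for Marwick, 4 for Norbury — Marwick by 5–4.
Arden vs Norbury: Arden wins 5–4.
Every city wins at least one matchup (Jarrow beats Selby; Selby beats Norbury; Marwick beats Jarrow; Arden beats Jarrow; Norbury beats Jarrow), so there is no Condorcet loser.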